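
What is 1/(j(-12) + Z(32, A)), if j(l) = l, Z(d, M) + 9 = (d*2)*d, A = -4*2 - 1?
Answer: 1/2027 ≈ 0.00049334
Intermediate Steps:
A = -9 (A = -8 - 1 = -9)
Z(d, M) = -9 + 2*d² (Z(d, M) = -9 + (d*2)*d = -9 + (2*d)*d = -9 + 2*d²)
1/(j(-12) + Z(32, A)) = 1/(-12 + (-9 + 2*32²)) = 1/(-12 + (-9 + 2*1024)) = 1/(-12 + (-9 + 2048)) = 1/(-12 + 2039) = 1/2027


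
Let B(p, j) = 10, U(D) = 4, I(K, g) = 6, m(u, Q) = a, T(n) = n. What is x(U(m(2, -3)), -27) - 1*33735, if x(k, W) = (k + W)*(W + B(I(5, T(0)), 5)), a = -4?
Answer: -33344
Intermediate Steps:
m(u, Q) = -4
x(k, W) = (10 + W)*(W + k) (x(k, W) = (k + W)*(W + 10) = (W + k)*(10 + W) = (10 + W)*(W + k))
x(U(m(2, -3)), -27) - 1*33735 = ((-27)² + 10*(-27) + 10*4 - 27*4) - 1*33735 = (729 - 270 + 40 - 108) - 33735 = 391 - 33735 = -33344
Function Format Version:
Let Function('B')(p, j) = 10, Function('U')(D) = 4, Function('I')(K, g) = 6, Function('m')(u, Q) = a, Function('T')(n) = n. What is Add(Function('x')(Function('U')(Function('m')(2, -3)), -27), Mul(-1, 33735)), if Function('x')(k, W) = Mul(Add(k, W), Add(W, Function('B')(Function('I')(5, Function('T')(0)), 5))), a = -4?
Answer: -33344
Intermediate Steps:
Function('m')(u, Q) = -4
Function('x')(k, W) = Mul(Add(10, W), Add(W, k)) (Function('x')(k, W) = Mul(Add(k, W), Add(W, 10)) = Mul(Add(W, k), Add(10, W)) = Mul(Add(10, W), Add(W, k)))
Add(Function('x')(Function('U')(Function('m')(2, -3)), -27), Mul(-1, 33735)) = Add(Add(Pow(-27, 2), Mul(10, -27), Mul(10, 4), Mul(-27, 4)), Mul(-1, 33735)) = Add(Add(729, -270, 40, -108), -33735) = Add(391, -33735) = -33344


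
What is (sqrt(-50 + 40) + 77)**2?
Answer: (77 + I*sqrt(10))**2 ≈ 5919.0 + 486.99*I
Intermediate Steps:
(sqrt(-50 + 40) + 77)**2 = (sqrt(-10) + 77)**2 = (I*sqrt(10) + 77)**2 = (77 + I*sqrt(10))**2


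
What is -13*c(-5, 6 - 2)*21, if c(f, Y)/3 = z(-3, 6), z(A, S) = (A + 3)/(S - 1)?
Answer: 0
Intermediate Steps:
z(A, S) = (3 + A)/(-1 + S)
c(f, Y) = 0 (c(f, Y) = 3*((3 - 3)/(-1 + 6)) = 3*(0/5) = 3*((⅕)*0) = 3*0 = 0)
-13*c(-5, 6 - 2)*21 = -13*0*21 = 0*21 = 0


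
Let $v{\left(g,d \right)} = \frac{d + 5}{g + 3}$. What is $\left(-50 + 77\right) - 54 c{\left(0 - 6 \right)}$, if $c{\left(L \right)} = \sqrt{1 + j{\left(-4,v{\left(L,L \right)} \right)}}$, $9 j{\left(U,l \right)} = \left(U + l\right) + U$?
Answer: $27 - 12 \sqrt{3} \approx 6.2154$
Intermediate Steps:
$v{\left(g,d \right)} = \frac{5 + d}{3 + g}$
$j{\left(U,l \right)} = \frac{l}{9} + \frac{2 U}{9}$ ($j{\left(U,l \right)} = \frac{\left(U + l\right) + U}{9} = \frac{l + 2 U}{9} = \frac{l}{9} + \frac{2 U}{9}$)
$c{\left(L \right)} = \sqrt{\frac{1}{9} + \frac{5 + L}{9 \left(3 + L\right)}}$ ($c{\left(L \right)} = \sqrt{1 + \left(\frac{\frac{1}{3 + L} \left(5 + L\right)}{9} + \frac{2}{9} \left(-4\right)\right)} = \sqrt{1 - \left(\frac{8}{9} - \frac{5 + L}{9 \left(3 + L\right)}\right)} = \sqrt{\frac{1}{9} + \frac{5 + L}{9 \left(3 + L\right)}}$)
$\left(-50 + 77\right) - 54 c{\left(0 - 6 \right)} = \left(-50 + 77\right) - 54 \frac{\sqrt{2} \sqrt{\frac{4 + \left(0 - 6\right)}{3 + \left(0 - 6\right)}}}{3} = 27 - 54 \frac{\sqrt{2} \sqrt{\frac{4 + \left(0 - 6\right)}{3 + \left(0 - 6\right)}}}{3} = 27 - 54 \frac{\sqrt{2} \sqrt{\frac{4 - 6}{3 - 6}}}{3} = 27 - 54 \frac{\sqrt{2} \sqrt{\frac{1}{-3} \left(-2\right)}}{3} = 27 - 54 \frac{\sqrt{2} \sqrt{\left(- \frac{1}{3}\right) \left(-2\right)}}{3} = 27 - 54 \frac{\sqrt{2} \sqrt{\frac{2}{3}}}{3} = 27 - 54 \frac{\sqrt{2} \frac{\sqrt{6}}{3}}{3} = 27 - 54 \frac{2 \sqrt{3}}{9} = 27 - 12 \sqrt{3}$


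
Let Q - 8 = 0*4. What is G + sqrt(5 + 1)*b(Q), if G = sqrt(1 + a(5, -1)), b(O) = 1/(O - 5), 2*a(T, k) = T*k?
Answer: sqrt(6)*(2 + 3*I)/6 ≈ 0.8165 + 1.2247*I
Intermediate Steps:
Q = 8 (Q = 8 + 0*4 = 8 + 0 = 8)
a(T, k) = T*k/2 (a(T, k) = (T*k)/2 = T*k/2)
b(O) = 1/(-5 + O)
G = I*sqrt(6)/2 (G = sqrt(1 + (1/2)*5*(-1)) = sqrt(1 - 5/2) = sqrt(-3/2) = I*sqrt(6)/2 ≈ 1.2247*I)
G + sqrt(5 + 1)*b(Q) = I*sqrt(6)/2 + sqrt(5 + 1)/(-5 + 8) = I*sqrt(6)/2 + sqrt(6)/3 = sqrt(6)/3 + I*sqrt(6)/2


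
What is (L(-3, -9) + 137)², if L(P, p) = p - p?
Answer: 18769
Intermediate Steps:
L(P, p) = 0
(L(-3, -9) + 137)² = (0 + 137)² = 137² = 18769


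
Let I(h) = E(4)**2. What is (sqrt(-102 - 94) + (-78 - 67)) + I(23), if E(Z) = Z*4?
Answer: 111 + 14*I ≈ 111.0 + 14.0*I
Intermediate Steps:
E(Z) = 4*Z
I(h) = 256 (I(h) = (4*4)**2 = 16**2 = 256)
(sqrt(-102 - 94) + (-78 - 67)) + I(23) = (sqrt(-102 - 94) + (-78 - 67)) + 256 = (sqrt(-196) - 145) + 256 = (14*I - 145) + 256 = (-145 + 14*I) + 256 = 111 + 14*I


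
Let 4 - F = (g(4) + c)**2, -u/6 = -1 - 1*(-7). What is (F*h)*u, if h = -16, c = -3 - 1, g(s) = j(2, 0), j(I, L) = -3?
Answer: -25920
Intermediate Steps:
g(s) = -3
c = -4
u = -36 (u = -6*(-1 - 1*(-7)) = -6*(-1 + 7) = -6*6 = -36)
F = -45 (F = 4 - (-3 - 4)**2 = 4 - 1*(-7)**2 = 4 - 1*49 = 4 - 49 = -45)
(F*h)*u = -45*(-16)*(-36) = 720*(-36) = -25920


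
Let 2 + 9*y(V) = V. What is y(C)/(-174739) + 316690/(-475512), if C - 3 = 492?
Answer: -83046212101/124635737052 ≈ -0.66631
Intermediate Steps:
C = 495 (C = 3 + 492 = 495)
y(V) = -2/9 + V/9
y(C)/(-174739) + 316690/(-475512) = (-2/9 + (⅑)*495)/(-174739) + 316690/(-475512) = (-2/9 + 55)*(-1/174739) + 316690*(-1/475512) = (493/9)*(-1/174739) - 158345/237756 = -493/1572651 - 158345/237756 = -83046212101/124635737052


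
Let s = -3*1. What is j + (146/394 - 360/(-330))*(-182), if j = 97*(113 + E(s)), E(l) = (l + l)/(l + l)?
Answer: 23386292/2167 ≈ 10792.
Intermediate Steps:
s = -3
E(l) = 1 (E(l) = (2*l)/((2*l)) = (2*l)*(1/(2*l)) = 1)
j = 11058 (j = 97*(113 + 1) = 97*114 = 11058)
j + (146/394 - 360/(-330))*(-182) = 11058 + (146/394 - 360/(-330))*(-182) = 11058 + (146*(1/394) - 360*(-1/330))*(-182) = 11058 + (73/197 + 12/11)*(-182) = 11058 + (3167/2167)*(-182) = 11058 - 576394/2167 = 23386292/2167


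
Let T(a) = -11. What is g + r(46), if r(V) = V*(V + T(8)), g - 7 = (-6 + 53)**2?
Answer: 3826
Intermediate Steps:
g = 2216 (g = 7 + (-6 + 53)**2 = 7 + 47**2 = 7 + 2209 = 2216)
r(V) = V*(-11 + V) (r(V) = V*(V - 11) = V*(-11 + V))
g + r(46) = 2216 + 46*(-11 + 46) = 2216 + 46*35 = 2216 + 1610 = 3826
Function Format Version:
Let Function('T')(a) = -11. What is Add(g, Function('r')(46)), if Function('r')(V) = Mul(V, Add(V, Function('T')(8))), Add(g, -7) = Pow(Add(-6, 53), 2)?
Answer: 3826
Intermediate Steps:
g = 2216 (g = Add(7, Pow(Add(-6, 53), 2)) = Add(7, Pow(47, 2)) = Add(7, 2209) = 2216)
Function('r')(V) = Mul(V, Add(-11, V)) (Function('r')(V) = Mul(V, Add(V, -11)) = Mul(V, Add(-11, V)))
Add(g, Function('r')(46)) = Add(2216, Mul(46, Add(-11, 46))) = Add(2216, Mul(46, 35)) = Add(2216, 1610) = 3826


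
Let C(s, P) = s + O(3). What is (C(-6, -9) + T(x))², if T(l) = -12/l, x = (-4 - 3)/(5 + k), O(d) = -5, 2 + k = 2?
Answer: 289/49 ≈ 5.8980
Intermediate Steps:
k = 0 (k = -2 + 2 = 0)
C(s, P) = -5 + s (C(s, P) = s - 5 = -5 + s)
x = -7/5 (x = (-4 - 3)/(5 + 0) = -7/5 ≈ -1.4000)
(C(-6, -9) + T(x))² = ((-5 - 6) - 12/(-7/5))² = (-11 - 12*(-5/7))² = (-11 + 60/7)² = (-17/7)² = 289/49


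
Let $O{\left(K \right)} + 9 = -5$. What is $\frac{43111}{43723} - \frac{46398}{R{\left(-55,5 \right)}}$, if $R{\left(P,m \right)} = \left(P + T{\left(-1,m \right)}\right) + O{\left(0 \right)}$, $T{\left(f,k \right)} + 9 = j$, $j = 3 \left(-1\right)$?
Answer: $\frac{677383915}{1180521} \approx 573.8$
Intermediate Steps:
$j = -3$
$T{\left(f,k \right)} = -12$ ($T{\left(f,k \right)} = -9 - 3 = -12$)
$O{\left(K \right)} = -14$ ($O{\left(K \right)} = -9 - 5 = -14$)
$R{\left(P,m \right)} = -26 + P$ ($R{\left(P,m \right)} = \left(P - 12\right) - 14 = \left(-12 + P\right) - 14 = -26 + P$)
$\frac{43111}{43723} - \frac{46398}{R{\left(-55,5 \right)}} = \frac{43111}{43723} - \frac{46398}{-26 - 55} = 43111 \cdot \frac{1}{43723} - \frac{46398}{-81} = \frac{43111}{43723} - - \frac{15466}{27} = \frac{43111}{43723} + \frac{15466}{27} = \frac{677383915}{1180521}$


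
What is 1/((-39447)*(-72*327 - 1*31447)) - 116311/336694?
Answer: -252305307518153/730366717876038 ≈ -0.34545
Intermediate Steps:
1/((-39447)*(-72*327 - 1*31447)) - 116311/336694 = -1/(39447*(-23544 - 31447)) - 116311*1/336694 = -1/39447/(-54991) - 116311/336694 = -1/39447*(-1/54991) - 116311/336694 = 1/2169229977 - 116311/336694 = -252305307518153/730366717876038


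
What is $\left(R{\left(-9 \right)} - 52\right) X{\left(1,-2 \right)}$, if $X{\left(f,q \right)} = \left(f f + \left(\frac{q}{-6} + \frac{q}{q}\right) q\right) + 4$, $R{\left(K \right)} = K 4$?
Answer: $- \frac{616}{3} \approx -205.33$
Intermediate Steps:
$R{\left(K \right)} = 4 K$
$X{\left(f,q \right)} = 4 + f^{2} + q \left(1 - \frac{q}{6}\right)$ ($X{\left(f,q \right)} = \left(f^{2} + \left(q \left(- \frac{1}{6}\right) + 1\right) q\right) + 4 = \left(f^{2} + \left(- \frac{q}{6} + 1\right) q\right) + 4 = \left(f^{2} + \left(1 - \frac{q}{6}\right) q\right) + 4 = \left(f^{2} + q \left(1 - \frac{q}{6}\right)\right) + 4 = 4 + f^{2} + q \left(1 - \frac{q}{6}\right)$)
$\left(R{\left(-9 \right)} - 52\right) X{\left(1,-2 \right)} = \left(4 \left(-9\right) - 52\right) \left(4 - 2 + 1^{2} - \frac{\left(-2\right)^{2}}{6}\right) = \left(-36 - 52\right) \left(4 - 2 + 1 - \frac{2}{3}\right) = - 88 \left(4 - 2 + 1 - \frac{2}{3}\right) = \left(-88\right) \frac{7}{3} = - \frac{616}{3}$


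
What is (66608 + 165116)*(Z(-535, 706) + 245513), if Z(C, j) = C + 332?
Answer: 56844214440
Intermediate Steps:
Z(C, j) = 332 + C
(66608 + 165116)*(Z(-535, 706) + 245513) = (66608 + 165116)*((332 - 535) + 245513) = 231724*(-203 + 245513) = 231724*245310 = 56844214440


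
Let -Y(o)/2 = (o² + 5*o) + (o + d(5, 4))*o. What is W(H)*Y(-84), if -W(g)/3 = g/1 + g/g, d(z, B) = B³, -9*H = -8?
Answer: 94248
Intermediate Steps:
H = 8/9 (H = -⅑*(-8) = 8/9 ≈ 0.88889)
W(g) = -3 - 3*g (W(g) = -3*(g/1 + g/g) = -3*(g*1 + 1) = -3*(g + 1) = -3*(1 + g) = -3 - 3*g)
Y(o) = -10*o - 2*o² - 2*o*(64 + o) (Y(o) = -2*((o² + 5*o) + (o + 4³)*o) = -2*((o² + 5*o) + (o + 64)*o) = -2*((o² + 5*o) + (64 + o)*o) = -2*((o² + 5*o) + o*(64 + o)) = -2*(o² + 5*o + o*(64 + o)) = -10*o - 2*o² - 2*o*(64 + o))
W(H)*Y(-84) = (-3 - 3*8/9)*(-2*(-84)*(69 + 2*(-84))) = (-3 - 8/3)*(-2*(-84)*(69 - 168)) = -(-34)*(-84)*(-99)/3 = -17/3*(-16632) = 94248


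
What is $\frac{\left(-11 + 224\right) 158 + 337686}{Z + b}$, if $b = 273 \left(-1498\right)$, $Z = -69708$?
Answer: $- \frac{61890}{79777} \approx -0.77579$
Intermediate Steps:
$b = -408954$
$\frac{\left(-11 + 224\right) 158 + 337686}{Z + b} = \frac{\left(-11 + 224\right) 158 + 337686}{-69708 - 408954} = \frac{213 \cdot 158 + 337686}{-478662} = \left(33654 + 337686\right) \left(- \frac{1}{478662}\right) = 371340 \left(- \frac{1}{478662}\right) = - \frac{61890}{79777}$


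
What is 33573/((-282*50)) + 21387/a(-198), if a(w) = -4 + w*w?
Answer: -3381683/1842400 ≈ -1.8355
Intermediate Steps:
a(w) = -4 + w²
33573/((-282*50)) + 21387/a(-198) = 33573/((-282*50)) + 21387/(-4 + (-198)²) = 33573/(-14100) + 21387/(-4 + 39204) = 33573*(-1/14100) + 21387/39200 = -11191/4700 + 21387*(1/39200) = -11191/4700 + 21387/39200 = -3381683/1842400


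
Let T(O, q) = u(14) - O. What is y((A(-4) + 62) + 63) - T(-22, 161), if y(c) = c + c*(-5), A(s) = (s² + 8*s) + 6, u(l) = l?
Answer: -496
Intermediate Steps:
A(s) = 6 + s² + 8*s
T(O, q) = 14 - O
y(c) = -4*c (y(c) = c - 5*c = -4*c)
y((A(-4) + 62) + 63) - T(-22, 161) = -4*(((6 + (-4)² + 8*(-4)) + 62) + 63) - (14 - 1*(-22)) = -4*(((6 + 16 - 32) + 62) + 63) - (14 + 22) = -4*((-10 + 62) + 63) - 1*36 = -4*(52 + 63) - 36 = -4*115 - 36 = -460 - 36 = -496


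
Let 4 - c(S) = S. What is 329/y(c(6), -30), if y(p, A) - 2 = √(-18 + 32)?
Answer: -329/5 + 329*√14/10 ≈ 57.301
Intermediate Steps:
c(S) = 4 - S
y(p, A) = 2 + √14 (y(p, A) = 2 + √(-18 + 32) = 2 + √14)
329/y(c(6), -30) = 329/(2 + √14)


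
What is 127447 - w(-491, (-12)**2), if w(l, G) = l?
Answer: 127938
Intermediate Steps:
127447 - w(-491, (-12)**2) = 127447 - 1*(-491) = 127447 + 491 = 127938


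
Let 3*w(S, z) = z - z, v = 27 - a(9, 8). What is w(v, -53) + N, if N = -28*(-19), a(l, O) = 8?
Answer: 532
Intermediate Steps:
v = 19 (v = 27 - 1*8 = 27 - 8 = 19)
w(S, z) = 0 (w(S, z) = (z - z)/3 = (⅓)*0 = 0)
N = 532
w(v, -53) + N = 0 + 532 = 532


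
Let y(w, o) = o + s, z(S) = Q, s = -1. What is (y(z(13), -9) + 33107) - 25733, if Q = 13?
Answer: 7364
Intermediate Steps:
z(S) = 13
y(w, o) = -1 + o (y(w, o) = o - 1 = -1 + o)
(y(z(13), -9) + 33107) - 25733 = ((-1 - 9) + 33107) - 25733 = (-10 + 33107) - 25733 = 33097 - 25733 = 7364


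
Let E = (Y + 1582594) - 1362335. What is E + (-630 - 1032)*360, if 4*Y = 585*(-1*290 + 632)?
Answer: -656087/2 ≈ -3.2804e+5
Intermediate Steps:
Y = 100035/2 (Y = (585*(-1*290 + 632))/4 = (585*(-290 + 632))/4 = (585*342)/4 = (¼)*200070 = 100035/2 ≈ 50018.)
E = 540553/2 (E = (100035/2 + 1582594) - 1362335 = 3265223/2 - 1362335 = 540553/2 ≈ 2.7028e+5)
E + (-630 - 1032)*360 = 540553/2 + (-630 - 1032)*360 = 540553/2 - 1662*360 = 540553/2 - 598320 = -656087/2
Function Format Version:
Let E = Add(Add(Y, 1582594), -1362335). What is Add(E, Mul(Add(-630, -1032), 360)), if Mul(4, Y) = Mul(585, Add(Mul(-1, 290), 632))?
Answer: Rational(-656087, 2) ≈ -3.2804e+5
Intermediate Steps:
Y = Rational(100035, 2) (Y = Mul(Rational(1, 4), Mul(585, Add(Mul(-1, 290), 632))) = Mul(Rational(1, 4), Mul(585, Add(-290, 632))) = Mul(Rational(1, 4), Mul(585, 342)) = Mul(Rational(1, 4), 200070) = Rational(100035, 2) ≈ 50018.)
E = Rational(540553, 2) (E = Add(Add(Rational(100035, 2), 1582594), -1362335) = Add(Rational(3265223, 2), -1362335) = Rational(540553, 2) ≈ 2.7028e+5)
Add(E, Mul(Add(-630, -1032), 360)) = Add(Rational(540553, 2), Mul(Add(-630, -1032), 360)) = Add(Rational(540553, 2), Mul(-1662, 360)) = Add(Rational(540553, 2), -598320) = Rational(-656087, 2)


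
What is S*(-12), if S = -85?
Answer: 1020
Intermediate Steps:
S*(-12) = -85*(-12) = 1020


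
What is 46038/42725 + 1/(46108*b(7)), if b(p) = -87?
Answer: 184676606323/171386894100 ≈ 1.0775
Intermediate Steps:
46038/42725 + 1/(46108*b(7)) = 46038/42725 + 1/(46108*(-87)) = 46038*(1/42725) + (1/46108)*(-1/87) = 46038/42725 - 1/4011396 = 184676606323/171386894100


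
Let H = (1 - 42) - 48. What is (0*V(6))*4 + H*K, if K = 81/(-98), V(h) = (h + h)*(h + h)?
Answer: 7209/98 ≈ 73.561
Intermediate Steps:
V(h) = 4*h² (V(h) = (2*h)*(2*h) = 4*h²)
H = -89 (H = -41 - 48 = -89)
K = -81/98 (K = 81*(-1/98) = -81/98 ≈ -0.82653)
(0*V(6))*4 + H*K = (0*(4*6²))*4 - 89*(-81/98) = (0*(4*36))*4 + 7209/98 = (0*144)*4 + 7209/98 = 0*4 + 7209/98 = 0 + 7209/98 = 7209/98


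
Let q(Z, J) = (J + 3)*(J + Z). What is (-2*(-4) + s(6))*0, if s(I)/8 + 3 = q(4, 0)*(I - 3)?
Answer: 0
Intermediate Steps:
q(Z, J) = (3 + J)*(J + Z)
s(I) = -312 + 96*I (s(I) = -24 + 8*((0² + 3*0 + 3*4 + 0*4)*(I - 3)) = -24 + 8*((0 + 0 + 12 + 0)*(-3 + I)) = -24 + 8*(12*(-3 + I)) = -24 + 8*(-36 + 12*I) = -24 + (-288 + 96*I) = -312 + 96*I)
(-2*(-4) + s(6))*0 = (-2*(-4) + (-312 + 96*6))*0 = (8 + (-312 + 576))*0 = (8 + 264)*0 = 272*0 = 0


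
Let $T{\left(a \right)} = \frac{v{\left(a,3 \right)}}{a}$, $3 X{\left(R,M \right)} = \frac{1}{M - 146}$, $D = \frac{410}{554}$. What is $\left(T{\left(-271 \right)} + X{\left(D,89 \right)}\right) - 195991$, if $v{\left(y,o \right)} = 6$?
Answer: $- \frac{9082420228}{46341} \approx -1.9599 \cdot 10^{5}$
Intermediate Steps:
$D = \frac{205}{277}$ ($D = 410 \cdot \frac{1}{554} = \frac{205}{277} \approx 0.74007$)
$X{\left(R,M \right)} = \frac{1}{3 \left(-146 + M\right)}$ ($X{\left(R,M \right)} = \frac{1}{3 \left(M - 146\right)} = \frac{1}{3 \left(-146 + M\right)}$)
$T{\left(a \right)} = \frac{6}{a}$
$\left(T{\left(-271 \right)} + X{\left(D,89 \right)}\right) - 195991 = \left(\frac{6}{-271} + \frac{1}{3 \left(-146 + 89\right)}\right) - 195991 = \left(6 \left(- \frac{1}{271}\right) + \frac{1}{3 \left(-57\right)}\right) - 195991 = \left(- \frac{6}{271} + \frac{1}{3} \left(- \frac{1}{57}\right)\right) - 195991 = \left(- \frac{6}{271} - \frac{1}{171}\right) - 195991 = - \frac{1297}{46341} - 195991 = - \frac{9082420228}{46341}$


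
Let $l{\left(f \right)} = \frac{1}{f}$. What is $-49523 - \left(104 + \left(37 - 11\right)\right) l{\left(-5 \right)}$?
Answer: $-49497$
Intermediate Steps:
$-49523 - \left(104 + \left(37 - 11\right)\right) l{\left(-5 \right)} = -49523 - \frac{104 + \left(37 - 11\right)}{-5} = -49523 - \left(104 + \left(37 - 11\right)\right) \left(- \frac{1}{5}\right) = -49523 - \left(104 + 26\right) \left(- \frac{1}{5}\right) = -49523 - 130 \left(- \frac{1}{5}\right) = -49523 - -26 = -49523 + 26 = -49497$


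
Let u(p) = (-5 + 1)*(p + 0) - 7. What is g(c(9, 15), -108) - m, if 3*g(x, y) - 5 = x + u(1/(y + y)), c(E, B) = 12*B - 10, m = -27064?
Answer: 4393441/162 ≈ 27120.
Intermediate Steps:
u(p) = -7 - 4*p (u(p) = -4*p - 7 = -7 - 4*p)
c(E, B) = -10 + 12*B
g(x, y) = -⅔ - 2/(3*y) + x/3 (g(x, y) = 5/3 + (x + (-7 - 4/(y + y)))/3 = 5/3 + (x + (-7 - 4*1/(2*y)))/3 = 5/3 + (x + (-7 - 2/y))/3 = 5/3 + (-7 + x - 2/y)/3 = 5/3 + (-7/3 - 2/(3*y) + x/3) = -⅔ - 2/(3*y) + x/3)
g(c(9, 15), -108) - m = (⅓)*(-2 - 2*(-108) + (-10 + 12*15)*(-108))/(-108) - 1*(-27064) = (⅓)*(-1/108)*(-2 + 216 + (-10 + 180)*(-108)) + 27064 = (⅓)*(-1/108)*(-2 + 216 + 170*(-108)) + 27064 = (⅓)*(-1/108)*(-2 + 216 - 18360) + 27064 = (⅓)*(-1/108)*(-18146) + 27064 = 9073/162 + 27064 = 4393441/162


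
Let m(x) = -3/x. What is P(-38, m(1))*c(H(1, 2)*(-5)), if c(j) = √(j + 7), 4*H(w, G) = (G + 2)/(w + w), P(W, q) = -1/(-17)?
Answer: 3*√2/34 ≈ 0.12478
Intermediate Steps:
P(W, q) = 1/17 (P(W, q) = -1*(-1/17) = 1/17)
H(w, G) = (2 + G)/(8*w) (H(w, G) = ((G + 2)/(w + w))/4 = ((2 + G)/((2*w)))/4 = ((2 + G)*(1/(2*w)))/4 = ((2 + G)/(2*w))/4 = (2 + G)/(8*w))
c(j) = √(7 + j)
P(-38, m(1))*c(H(1, 2)*(-5)) = √(7 + ((⅛)*(2 + 2)/1)*(-5))/17 = √(7 + ((⅛)*1*4)*(-5))/17 = √(7 + (½)*(-5))/17 = √(7 - 5/2)/17 = √(9/2)/17 = (3*√2/2)/17 = 3*√2/34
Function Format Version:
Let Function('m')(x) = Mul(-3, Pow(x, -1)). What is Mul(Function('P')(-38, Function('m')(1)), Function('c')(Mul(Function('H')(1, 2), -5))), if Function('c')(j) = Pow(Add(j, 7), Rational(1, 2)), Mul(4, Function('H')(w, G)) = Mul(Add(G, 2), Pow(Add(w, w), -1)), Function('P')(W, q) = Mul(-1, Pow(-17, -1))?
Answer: Mul(Rational(3, 34), Pow(2, Rational(1, 2))) ≈ 0.12478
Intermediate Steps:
Function('P')(W, q) = Rational(1, 17) (Function('P')(W, q) = Mul(-1, Rational(-1, 17)) = Rational(1, 17))
Function('H')(w, G) = Mul(Rational(1, 8), Pow(w, -1), Add(2, G)) (Function('H')(w, G) = Mul(Rational(1, 4), Mul(Add(G, 2), Pow(Add(w, w), -1))) = Mul(Rational(1, 4), Mul(Add(2, G), Pow(Mul(2, w), -1))) = Mul(Rational(1, 4), Mul(Add(2, G), Mul(Rational(1, 2), Pow(w, -1)))) = Mul(Rational(1, 4), Mul(Rational(1, 2), Pow(w, -1), Add(2, G))) = Mul(Rational(1, 8), Pow(w, -1), Add(2, G)))
Function('c')(j) = Pow(Add(7, j), Rational(1, 2))
Mul(Function('P')(-38, Function('m')(1)), Function('c')(Mul(Function('H')(1, 2), -5))) = Mul(Rational(1, 17), Pow(Add(7, Mul(Mul(Rational(1, 8), Pow(1, -1), Add(2, 2)), -5)), Rational(1, 2))) = Mul(Rational(1, 17), Pow(Add(7, Mul(Mul(Rational(1, 8), 1, 4), -5)), Rational(1, 2))) = Mul(Rational(1, 17), Pow(Add(7, Mul(Rational(1, 2), -5)), Rational(1, 2))) = Mul(Rational(1, 17), Pow(Add(7, Rational(-5, 2)), Rational(1, 2))) = Mul(Rational(1, 17), Pow(Rational(9, 2), Rational(1, 2))) = Mul(Rational(1, 17), Mul(Rational(3, 2), Pow(2, Rational(1, 2)))) = Mul(Rational(3, 34), Pow(2, Rational(1, 2)))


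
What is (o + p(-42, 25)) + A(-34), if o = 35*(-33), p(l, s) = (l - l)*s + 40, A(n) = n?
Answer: -1149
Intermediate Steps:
p(l, s) = 40 (p(l, s) = 0*s + 40 = 0 + 40 = 40)
o = -1155
(o + p(-42, 25)) + A(-34) = (-1155 + 40) - 34 = -1115 - 34 = -1149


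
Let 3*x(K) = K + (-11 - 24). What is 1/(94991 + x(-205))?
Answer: 1/94911 ≈ 1.0536e-5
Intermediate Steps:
x(K) = -35/3 + K/3 (x(K) = (K + (-11 - 24))/3 = (K - 35)/3 = (-35 + K)/3 = -35/3 + K/3)
1/(94991 + x(-205)) = 1/(94991 + (-35/3 + (1/3)*(-205))) = 1/(94991 + (-35/3 - 205/3)) = 1/(94991 - 80) = 1/94911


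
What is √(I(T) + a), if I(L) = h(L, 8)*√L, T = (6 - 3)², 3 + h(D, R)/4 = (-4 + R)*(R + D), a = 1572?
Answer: 28*√3 ≈ 48.497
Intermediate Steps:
h(D, R) = -12 + 4*(-4 + R)*(D + R) (h(D, R) = -12 + 4*((-4 + R)*(R + D)) = -12 + 4*((-4 + R)*(D + R)) = -12 + 4*(-4 + R)*(D + R))
T = 9 (T = 3² = 9)
I(L) = √L*(116 + 16*L) (I(L) = (-12 - 16*L - 16*8 + 4*8² + 4*L*8)*√L = (-12 - 16*L - 128 + 4*64 + 32*L)*√L = (-12 - 16*L - 128 + 256 + 32*L)*√L = (116 + 16*L)*√L = √L*(116 + 16*L))
√(I(T) + a) = √(√9*(116 + 16*9) + 1572) = √(3*(116 + 144) + 1572) = √(3*260 + 1572) = √(780 + 1572) = √2352 = 28*√3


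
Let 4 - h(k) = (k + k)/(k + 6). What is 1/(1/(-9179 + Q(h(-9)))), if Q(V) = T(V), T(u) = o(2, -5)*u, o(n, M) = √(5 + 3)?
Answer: -9179 - 4*√2 ≈ -9184.7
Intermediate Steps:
o(n, M) = 2*√2 (o(n, M) = √8 = 2*√2)
T(u) = 2*u*√2 (T(u) = (2*√2)*u = 2*u*√2)
h(k) = 4 - 2*k/(6 + k) (h(k) = 4 - (k + k)/(k + 6) = 4 - 2*k/(6 + k))
Q(V) = 2*V*√2
1/(1/(-9179 + Q(h(-9)))) = 1/(1/(-9179 + 2*(2*(12 - 9)/(6 - 9))*√2)) = 1/(1/(-9179 + 2*(2*3/(-3))*√2)) = 1/(1/(-9179 + 2*(2*(-⅓)*3)*√2)) = 1/(1/(-9179 + 2*(-2)*√2)) = 1/(1/(-9179 - 4*√2)) = -9179 - 4*√2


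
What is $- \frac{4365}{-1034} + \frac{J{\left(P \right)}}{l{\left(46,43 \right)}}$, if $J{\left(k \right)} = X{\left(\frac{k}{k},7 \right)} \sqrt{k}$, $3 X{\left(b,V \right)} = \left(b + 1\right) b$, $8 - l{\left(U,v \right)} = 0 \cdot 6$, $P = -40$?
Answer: $\frac{4365}{1034} + \frac{i \sqrt{10}}{6} \approx 4.2215 + 0.52705 i$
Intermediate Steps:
$l{\left(U,v \right)} = 8$ ($l{\left(U,v \right)} = 8 - 0 \cdot 6 = 8 - 0 = 8 + 0 = 8$)
$X{\left(b,V \right)} = \frac{b \left(1 + b\right)}{3}$ ($X{\left(b,V \right)} = \frac{\left(b + 1\right) b}{3} = \frac{\left(1 + b\right) b}{3} = \frac{b \left(1 + b\right)}{3}$)
$J{\left(k \right)} = \frac{2 \sqrt{k}}{3}$ ($J{\left(k \right)} = \frac{\frac{k}{k} \left(1 + \frac{k}{k}\right)}{3} \sqrt{k} = \frac{1}{3} \cdot 1 \left(1 + 1\right) \sqrt{k} = \frac{1}{3} \cdot 1 \cdot 2 \sqrt{k} = \frac{2 \sqrt{k}}{3}$)
$- \frac{4365}{-1034} + \frac{J{\left(P \right)}}{l{\left(46,43 \right)}} = - \frac{4365}{-1034} + \frac{\frac{2}{3} \sqrt{-40}}{8} = \left(-4365\right) \left(- \frac{1}{1034}\right) + \frac{2 \cdot 2 i \sqrt{10}}{3} \cdot \frac{1}{8} = \frac{4365}{1034} + \frac{4 i \sqrt{10}}{3} \cdot \frac{1}{8} = \frac{4365}{1034} + \frac{i \sqrt{10}}{6}$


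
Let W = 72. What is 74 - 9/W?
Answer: 591/8 ≈ 73.875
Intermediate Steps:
74 - 9/W = 74 - 9/72 = 74 + (1/72)*(-9) = 74 - ⅛ = 591/8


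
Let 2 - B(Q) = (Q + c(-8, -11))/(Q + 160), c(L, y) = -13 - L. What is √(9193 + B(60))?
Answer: √36779/2 ≈ 95.889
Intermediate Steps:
B(Q) = 2 - (-5 + Q)/(160 + Q) (B(Q) = 2 - (Q + (-13 - 1*(-8)))/(Q + 160) = 2 - (Q + (-13 + 8))/(160 + Q) = 2 - (Q - 5)/(160 + Q) = 2 - (-5 + Q)/(160 + Q))
√(9193 + B(60)) = √(9193 + (325 + 60)/(160 + 60)) = √(9193 + 385/220) = √(9193 + (1/220)*385) = √(9193 + 7/4) = √(36779/4) = √36779/2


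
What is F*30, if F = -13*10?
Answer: -3900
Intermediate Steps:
F = -130
F*30 = -130*30 = -3900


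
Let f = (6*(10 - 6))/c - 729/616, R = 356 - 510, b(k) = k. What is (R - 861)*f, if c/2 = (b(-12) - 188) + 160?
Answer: 132501/88 ≈ 1505.7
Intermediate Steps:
R = -154
c = -80 (c = 2*((-12 - 188) + 160) = 2*(-200 + 160) = 2*(-40) = -80)
f = -4569/3080 (f = (6*(10 - 6))/(-80) - 729/616 = (6*4)*(-1/80) - 729*1/616 = 24*(-1/80) - 729/616 = -3/10 - 729/616 = -4569/3080 ≈ -1.4834)
(R - 861)*f = (-154 - 861)*(-4569/3080) = -1015*(-4569/3080) = 132501/88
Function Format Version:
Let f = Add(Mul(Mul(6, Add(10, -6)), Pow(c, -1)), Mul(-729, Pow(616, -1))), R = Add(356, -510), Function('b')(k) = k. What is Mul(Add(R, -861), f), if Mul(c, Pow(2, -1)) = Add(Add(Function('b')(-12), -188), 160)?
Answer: Rational(132501, 88) ≈ 1505.7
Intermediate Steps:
R = -154
c = -80 (c = Mul(2, Add(Add(-12, -188), 160)) = Mul(2, Add(-200, 160)) = Mul(2, -40) = -80)
f = Rational(-4569, 3080) (f = Add(Mul(Mul(6, Add(10, -6)), Pow(-80, -1)), Mul(-729, Pow(616, -1))) = Add(Mul(Mul(6, 4), Rational(-1, 80)), Mul(-729, Rational(1, 616))) = Add(Mul(24, Rational(-1, 80)), Rational(-729, 616)) = Add(Rational(-3, 10), Rational(-729, 616)) = Rational(-4569, 3080) ≈ -1.4834)
Mul(Add(R, -861), f) = Mul(Add(-154, -861), Rational(-4569, 3080)) = Mul(-1015, Rational(-4569, 3080)) = Rational(132501, 88)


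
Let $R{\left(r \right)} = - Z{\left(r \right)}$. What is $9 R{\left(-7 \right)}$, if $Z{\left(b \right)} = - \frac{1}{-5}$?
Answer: $- \frac{9}{5} \approx -1.8$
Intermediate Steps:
$Z{\left(b \right)} = \frac{1}{5}$ ($Z{\left(b \right)} = \left(-1\right) \left(- \frac{1}{5}\right) = \frac{1}{5}$)
$R{\left(r \right)} = - \frac{1}{5}$ ($R{\left(r \right)} = \left(-1\right) \frac{1}{5} = - \frac{1}{5}$)
$9 R{\left(-7 \right)} = 9 \left(- \frac{1}{5}\right) = - \frac{9}{5}$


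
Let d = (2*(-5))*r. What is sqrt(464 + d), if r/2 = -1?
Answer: 22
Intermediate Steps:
r = -2 (r = 2*(-1) = -2)
d = 20 (d = (2*(-5))*(-2) = -10*(-2) = 20)
sqrt(464 + d) = sqrt(464 + 20) = sqrt(484) = 22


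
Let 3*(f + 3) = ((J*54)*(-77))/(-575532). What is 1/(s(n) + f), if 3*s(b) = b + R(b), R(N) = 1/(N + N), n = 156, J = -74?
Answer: 4987944/243525697 ≈ 0.020482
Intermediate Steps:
R(N) = 1/(2*N)
f = -50810/15987 (f = -3 + ((-74*54*(-77))/(-575532))/3 = -3 + (-3996*(-77)*(-1/575532))/3 = -3 + (307692*(-1/575532))/3 = -3 + (⅓)*(-2849/5329) = -3 - 2849/15987 = -50810/15987 ≈ -3.1782)
s(b) = b/3 + 1/(6*b) (s(b) = (b + 1/(2*b))/3 = b/3 + 1/(6*b))
1/(s(n) + f) = 1/(((⅓)*156 + (⅙)/156) - 50810/15987) = 1/((52 + (⅙)*(1/156)) - 50810/15987) = 1/((52 + 1/936) - 50810/15987) = 1/(48673/936 - 50810/15987) = 1/(243525697/4987944) = 4987944/243525697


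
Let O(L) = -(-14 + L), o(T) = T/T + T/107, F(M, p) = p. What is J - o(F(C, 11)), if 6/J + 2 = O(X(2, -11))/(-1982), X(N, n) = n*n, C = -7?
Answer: -1727570/412699 ≈ -4.1860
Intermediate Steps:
X(N, n) = n**2
o(T) = 1 + T/107 (o(T) = 1 + T*(1/107) = 1 + T/107)
O(L) = 14 - L
J = -11892/3857 (J = 6/(-2 + (14 - 1*(-11)**2)/(-1982)) = 6/(-2 + (14 - 1*121)*(-1/1982)) = 6/(-2 + (14 - 121)*(-1/1982)) = 6/(-2 - 107*(-1/1982)) = 6/(-2 + 107/1982) = 6/(-3857/1982) = 6*(-1982/3857) = -11892/3857 ≈ -3.0832)
J - o(F(C, 11)) = -11892/3857 - (1 + (1/107)*11) = -11892/3857 - (1 + 11/107) = -11892/3857 - 1*118/107 = -11892/3857 - 118/107 = -1727570/412699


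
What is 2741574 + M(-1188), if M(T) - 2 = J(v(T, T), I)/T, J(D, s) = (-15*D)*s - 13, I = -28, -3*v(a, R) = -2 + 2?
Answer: 3256992301/1188 ≈ 2.7416e+6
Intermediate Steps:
v(a, R) = 0 (v(a, R) = -(-2 + 2)/3 = -⅓*0 = 0)
J(D, s) = -13 - 15*D*s (J(D, s) = -15*D*s - 13 = -13 - 15*D*s)
M(T) = 2 - 13/T (M(T) = 2 + (-13 - 15*0*(-28))/T = 2 + (-13 + 0)/T = 2 - 13/T)
2741574 + M(-1188) = 2741574 + (2 - 13/(-1188)) = 2741574 + (2 - 13*(-1/1188)) = 2741574 + (2 + 13/1188) = 2741574 + 2389/1188 = 3256992301/1188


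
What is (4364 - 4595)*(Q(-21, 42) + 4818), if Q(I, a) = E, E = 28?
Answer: -1119426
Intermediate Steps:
Q(I, a) = 28
(4364 - 4595)*(Q(-21, 42) + 4818) = (4364 - 4595)*(28 + 4818) = -231*4846 = -1119426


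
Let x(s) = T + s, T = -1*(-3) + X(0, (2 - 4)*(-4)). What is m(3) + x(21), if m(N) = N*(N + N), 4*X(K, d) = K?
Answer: 42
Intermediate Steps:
X(K, d) = K/4
T = 3 (T = -1*(-3) + (¼)*0 = 3 + 0 = 3)
x(s) = 3 + s
m(N) = 2*N² (m(N) = N*(2*N) = 2*N²)
m(3) + x(21) = 2*3² + (3 + 21) = 2*9 + 24 = 18 + 24 = 42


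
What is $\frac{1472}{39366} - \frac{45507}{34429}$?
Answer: $- \frac{870374537}{677666007} \approx -1.2844$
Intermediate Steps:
$\frac{1472}{39366} - \frac{45507}{34429} = 1472 \cdot \frac{1}{39366} - \frac{45507}{34429} = \frac{736}{19683} - \frac{45507}{34429} = - \frac{870374537}{677666007}$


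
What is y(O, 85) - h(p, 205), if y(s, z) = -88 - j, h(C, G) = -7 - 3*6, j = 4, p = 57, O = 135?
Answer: -67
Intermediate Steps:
h(C, G) = -25 (h(C, G) = -7 - 18 = -25)
y(s, z) = -92 (y(s, z) = -88 - 1*4 = -88 - 4 = -92)
y(O, 85) - h(p, 205) = -92 - 1*(-25) = -92 + 25 = -67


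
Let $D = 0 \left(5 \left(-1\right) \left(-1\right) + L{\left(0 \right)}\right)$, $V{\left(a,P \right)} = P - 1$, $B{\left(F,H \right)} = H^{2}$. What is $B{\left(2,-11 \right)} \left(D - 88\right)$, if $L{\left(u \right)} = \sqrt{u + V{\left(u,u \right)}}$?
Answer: $-10648$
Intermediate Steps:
$V{\left(a,P \right)} = -1 + P$ ($V{\left(a,P \right)} = P - 1 = -1 + P$)
$L{\left(u \right)} = \sqrt{-1 + 2 u}$ ($L{\left(u \right)} = \sqrt{u + \left(-1 + u\right)} = \sqrt{-1 + 2 u}$)
$D = 0$ ($D = 0 \left(5 \left(-1\right) \left(-1\right) + \sqrt{-1 + 2 \cdot 0}\right) = 0 \left(\left(-5\right) \left(-1\right) + \sqrt{-1 + 0}\right) = 0 \left(5 + \sqrt{-1}\right) = 0 \left(5 + i\right) = 0$)
$B{\left(2,-11 \right)} \left(D - 88\right) = \left(-11\right)^{2} \left(0 - 88\right) = 121 \left(-88\right) = -10648$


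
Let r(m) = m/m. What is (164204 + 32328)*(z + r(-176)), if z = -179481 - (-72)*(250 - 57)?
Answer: -32542554688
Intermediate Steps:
r(m) = 1
z = -165585 (z = -179481 - (-72)*193 = -179481 - 1*(-13896) = -179481 + 13896 = -165585)
(164204 + 32328)*(z + r(-176)) = (164204 + 32328)*(-165585 + 1) = 196532*(-165584) = -32542554688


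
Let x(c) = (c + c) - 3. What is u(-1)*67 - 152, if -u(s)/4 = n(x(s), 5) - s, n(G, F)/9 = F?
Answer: -12480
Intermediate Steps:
x(c) = -3 + 2*c (x(c) = 2*c - 3 = -3 + 2*c)
n(G, F) = 9*F
u(s) = -180 + 4*s (u(s) = -4*(9*5 - s) = -4*(45 - s) = -180 + 4*s)
u(-1)*67 - 152 = (-180 + 4*(-1))*67 - 152 = (-180 - 4)*67 - 152 = -184*67 - 152 = -12328 - 152 = -12480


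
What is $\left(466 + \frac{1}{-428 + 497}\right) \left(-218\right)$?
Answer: $- \frac{7009790}{69} \approx -1.0159 \cdot 10^{5}$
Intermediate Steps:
$\left(466 + \frac{1}{-428 + 497}\right) \left(-218\right) = \left(466 + \frac{1}{69}\right) \left(-218\right) = \frac{32155}{69} \left(-218\right) = - \frac{7009790}{69}$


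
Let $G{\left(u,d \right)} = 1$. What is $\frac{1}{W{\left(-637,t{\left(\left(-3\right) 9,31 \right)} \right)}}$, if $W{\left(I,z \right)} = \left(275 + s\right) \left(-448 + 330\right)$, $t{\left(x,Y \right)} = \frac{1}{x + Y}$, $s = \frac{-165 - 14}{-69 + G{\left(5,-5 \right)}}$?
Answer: $- \frac{34}{1113861} \approx -3.0524 \cdot 10^{-5}$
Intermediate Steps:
$s = \frac{179}{68}$ ($s = \frac{-165 - 14}{-69 + 1} = - \frac{179}{-68} = \left(-179\right) \left(- \frac{1}{68}\right) = \frac{179}{68} \approx 2.6324$)
$t{\left(x,Y \right)} = \frac{1}{Y + x}$
$W{\left(I,z \right)} = - \frac{1113861}{34}$ ($W{\left(I,z \right)} = \left(275 + \frac{179}{68}\right) \left(-448 + 330\right) = \frac{18879}{68} \left(-118\right) = - \frac{1113861}{34}$)
$\frac{1}{W{\left(-637,t{\left(\left(-3\right) 9,31 \right)} \right)}} = \frac{1}{- \frac{1113861}{34}} = - \frac{34}{1113861}$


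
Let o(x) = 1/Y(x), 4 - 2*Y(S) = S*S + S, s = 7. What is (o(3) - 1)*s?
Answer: -35/4 ≈ -8.7500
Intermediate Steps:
Y(S) = 2 - S/2 - S**2/2 (Y(S) = 2 - (S*S + S)/2 = 2 - (S**2 + S)/2 = 2 - (S + S**2)/2 = 2 + (-S/2 - S**2/2) = 2 - S/2 - S**2/2)
o(x) = 1/(2 - x/2 - x**2/2)
(o(3) - 1)*s = (-2/(-4 + 3 + 3**2) - 1)*7 = (-2/(-4 + 3 + 9) - 1)*7 = (-2/8 - 1)*7 = (-2*1/8 - 1)*7 = (-1/4 - 1)*7 = -5/4*7 = -35/4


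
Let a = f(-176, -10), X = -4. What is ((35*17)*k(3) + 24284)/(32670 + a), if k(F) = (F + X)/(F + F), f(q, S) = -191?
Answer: 145109/194874 ≈ 0.74463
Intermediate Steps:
a = -191
k(F) = (-4 + F)/(2*F) (k(F) = (F - 4)/(F + F) = (-4 + F)/((2*F)) = (-4 + F)*(1/(2*F)) = (-4 + F)/(2*F))
((35*17)*k(3) + 24284)/(32670 + a) = ((35*17)*((½)*(-4 + 3)/3) + 24284)/(32670 - 191) = (595*((½)*(⅓)*(-1)) + 24284)/32479 = (595*(-⅙) + 24284)*(1/32479) = (-595/6 + 24284)*(1/32479) = (145109/6)*(1/32479) = 145109/194874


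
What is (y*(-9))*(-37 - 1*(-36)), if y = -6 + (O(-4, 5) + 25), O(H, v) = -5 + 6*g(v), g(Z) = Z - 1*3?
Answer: 234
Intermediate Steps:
g(Z) = -3 + Z (g(Z) = Z - 3 = -3 + Z)
O(H, v) = -23 + 6*v (O(H, v) = -5 + 6*(-3 + v) = -5 + (-18 + 6*v) = -23 + 6*v)
y = 26 (y = -6 + ((-23 + 6*5) + 25) = -6 + ((-23 + 30) + 25) = -6 + (7 + 25) = -6 + 32 = 26)
(y*(-9))*(-37 - 1*(-36)) = (26*(-9))*(-37 - 1*(-36)) = -234*(-37 + 36) = -234*(-1) = 234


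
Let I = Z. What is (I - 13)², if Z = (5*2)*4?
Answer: 729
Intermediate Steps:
Z = 40 (Z = 10*4 = 40)
I = 40
(I - 13)² = (40 - 13)² = 27² = 729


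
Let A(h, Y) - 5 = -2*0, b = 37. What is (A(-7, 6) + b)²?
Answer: 1764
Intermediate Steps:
A(h, Y) = 5 (A(h, Y) = 5 - 2*0 = 5 + 0 = 5)
(A(-7, 6) + b)² = (5 + 37)² = 42² = 1764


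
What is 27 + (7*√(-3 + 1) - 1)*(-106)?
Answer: 133 - 742*I*√2 ≈ 133.0 - 1049.3*I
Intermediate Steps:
27 + (7*√(-3 + 1) - 1)*(-106) = 27 + (7*√(-2) - 1)*(-106) = 27 + (7*(I*√2) - 1)*(-106) = 27 + (7*I*√2 - 1)*(-106) = 27 + (-1 + 7*I*√2)*(-106) = 27 + (106 - 742*I*√2) = 133 - 742*I*√2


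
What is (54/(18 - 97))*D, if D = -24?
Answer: 1296/79 ≈ 16.405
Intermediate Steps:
(54/(18 - 97))*D = (54/(18 - 97))*(-24) = (54/(-79))*(-24) = -1/79*54*(-24) = -54/79*(-24) = 1296/79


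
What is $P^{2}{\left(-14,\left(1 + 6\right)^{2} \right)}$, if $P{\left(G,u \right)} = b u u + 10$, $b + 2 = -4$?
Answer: $207244816$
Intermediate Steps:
$b = -6$ ($b = -2 - 4 = -6$)
$P{\left(G,u \right)} = 10 - 6 u^{2}$ ($P{\left(G,u \right)} = - 6 u u + 10 = - 6 u^{2} + 10 = 10 - 6 u^{2}$)
$P^{2}{\left(-14,\left(1 + 6\right)^{2} \right)} = \left(10 - 6 \left(\left(1 + 6\right)^{2}\right)^{2}\right)^{2} = \left(10 - 6 \left(7^{2}\right)^{2}\right)^{2} = \left(10 - 6 \cdot 49^{2}\right)^{2} = \left(10 - 14406\right)^{2} = \left(-14396\right)^{2} = 207244816$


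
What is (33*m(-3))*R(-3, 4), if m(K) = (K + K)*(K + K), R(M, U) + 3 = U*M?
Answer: -17820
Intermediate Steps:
R(M, U) = -3 + M*U (R(M, U) = -3 + U*M = -3 + M*U)
m(K) = 4*K² (m(K) = (2*K)*(2*K) = 4*K²)
(33*m(-3))*R(-3, 4) = (33*(4*(-3)²))*(-3 - 3*4) = (33*(4*9))*(-3 - 12) = (33*36)*(-15) = 1188*(-15) = -17820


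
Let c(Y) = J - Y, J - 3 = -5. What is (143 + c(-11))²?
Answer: 23104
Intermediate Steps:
J = -2 (J = 3 - 5 = -2)
c(Y) = -2 - Y
(143 + c(-11))² = (143 + (-2 - 1*(-11)))² = (143 + (-2 + 11))² = (143 + 9)² = 152² = 23104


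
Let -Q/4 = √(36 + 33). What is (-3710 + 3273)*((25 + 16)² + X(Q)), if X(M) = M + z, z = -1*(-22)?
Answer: -744211 + 1748*√69 ≈ -7.2969e+5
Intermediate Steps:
z = 22
Q = -4*√69 (Q = -4*√(36 + 33) = -4*√69 ≈ -33.227)
X(M) = 22 + M (X(M) = M + 22 = 22 + M)
(-3710 + 3273)*((25 + 16)² + X(Q)) = (-3710 + 3273)*((25 + 16)² + (22 - 4*√69)) = -437*(41² + (22 - 4*√69)) = -437*(1681 + (22 - 4*√69)) = -437*(1703 - 4*√69) = -744211 + 1748*√69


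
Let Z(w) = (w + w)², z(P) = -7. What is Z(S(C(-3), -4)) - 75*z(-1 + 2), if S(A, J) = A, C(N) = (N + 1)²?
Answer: 589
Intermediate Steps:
C(N) = (1 + N)²
Z(w) = 4*w² (Z(w) = (2*w)² = 4*w²)
Z(S(C(-3), -4)) - 75*z(-1 + 2) = 4*((1 - 3)²)² - 75*(-7) = 4*((-2)²)² + 525 = 4*4² + 525 = 4*16 + 525 = 64 + 525 = 589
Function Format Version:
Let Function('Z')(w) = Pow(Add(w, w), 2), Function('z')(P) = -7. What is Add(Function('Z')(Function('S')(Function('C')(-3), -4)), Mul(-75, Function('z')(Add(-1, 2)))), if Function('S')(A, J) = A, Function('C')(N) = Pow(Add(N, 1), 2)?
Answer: 589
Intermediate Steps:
Function('C')(N) = Pow(Add(1, N), 2)
Function('Z')(w) = Mul(4, Pow(w, 2)) (Function('Z')(w) = Pow(Mul(2, w), 2) = Mul(4, Pow(w, 2)))
Add(Function('Z')(Function('S')(Function('C')(-3), -4)), Mul(-75, Function('z')(Add(-1, 2)))) = Add(Mul(4, Pow(Pow(Add(1, -3), 2), 2)), Mul(-75, -7)) = Add(Mul(4, Pow(Pow(-2, 2), 2)), 525) = Add(Mul(4, Pow(4, 2)), 525) = Add(Mul(4, 16), 525) = Add(64, 525) = 589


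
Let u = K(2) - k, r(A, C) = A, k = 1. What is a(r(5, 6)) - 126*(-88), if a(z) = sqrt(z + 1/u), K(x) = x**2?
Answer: 11088 + 4*sqrt(3)/3 ≈ 11090.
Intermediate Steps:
u = 3 (u = 2**2 - 1*1 = 4 - 1 = 3)
a(z) = sqrt(1/3 + z) (a(z) = sqrt(z + 1/3) = sqrt(1/3 + z))
a(r(5, 6)) - 126*(-88) = sqrt(3 + 9*5)/3 - 126*(-88) = sqrt(3 + 45)/3 + 11088 = sqrt(48)/3 + 11088 = (4*sqrt(3))/3 + 11088 = 4*sqrt(3)/3 + 11088 = 11088 + 4*sqrt(3)/3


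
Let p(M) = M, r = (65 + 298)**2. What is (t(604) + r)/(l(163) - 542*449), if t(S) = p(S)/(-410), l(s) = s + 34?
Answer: -27012343/49848005 ≈ -0.54189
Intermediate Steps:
l(s) = 34 + s
r = 131769 (r = 363**2 = 131769)
t(S) = -S/410 (t(S) = S/(-410) = S*(-1/410) = -S/410)
(t(604) + r)/(l(163) - 542*449) = (-1/410*604 + 131769)/((34 + 163) - 542*449) = (-302/205 + 131769)/(197 - 243358) = (27012343/205)/(-243161) = (27012343/205)*(-1/243161) = -27012343/49848005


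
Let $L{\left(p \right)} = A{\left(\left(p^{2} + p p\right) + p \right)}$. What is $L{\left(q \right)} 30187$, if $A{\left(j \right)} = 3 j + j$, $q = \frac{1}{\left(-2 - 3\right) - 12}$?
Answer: $- \frac{1811220}{289} \approx -6267.2$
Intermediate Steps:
$q = - \frac{1}{17}$ ($q = \frac{1}{\left(-2 - 3\right) - 12} = \frac{1}{-5 - 12} = \frac{1}{-17} = - \frac{1}{17} \approx -0.058824$)
$A{\left(j \right)} = 4 j$
$L{\left(p \right)} = 4 p + 8 p^{2}$ ($L{\left(p \right)} = 4 \left(\left(p^{2} + p p\right) + p\right) = 4 \left(\left(p^{2} + p^{2}\right) + p\right) = 4 \left(2 p^{2} + p\right) = 4 \left(p + 2 p^{2}\right) = 4 p + 8 p^{2}$)
$L{\left(q \right)} 30187 = 4 \left(- \frac{1}{17}\right) \left(1 + 2 \left(- \frac{1}{17}\right)\right) 30187 = 4 \left(- \frac{1}{17}\right) \left(1 - \frac{2}{17}\right) 30187 = 4 \left(- \frac{1}{17}\right) \frac{15}{17} \cdot 30187 = \left(- \frac{60}{289}\right) 30187 = - \frac{1811220}{289}$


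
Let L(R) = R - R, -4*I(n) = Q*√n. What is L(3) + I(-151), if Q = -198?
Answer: 99*I*√151/2 ≈ 608.27*I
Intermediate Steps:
I(n) = 99*√n/2 (I(n) = -(-99)*√n/2 = 99*√n/2)
L(R) = 0
L(3) + I(-151) = 0 + 99*√(-151)/2 = 0 + 99*(I*√151)/2 = 0 + 99*I*√151/2 = 99*I*√151/2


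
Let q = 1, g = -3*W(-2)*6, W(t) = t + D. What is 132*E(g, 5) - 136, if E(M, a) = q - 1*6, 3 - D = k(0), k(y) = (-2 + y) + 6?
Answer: -796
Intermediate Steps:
k(y) = 4 + y
D = -1 (D = 3 - (4 + 0) = 3 - 1*4 = 3 - 4 = -1)
W(t) = -1 + t (W(t) = t - 1 = -1 + t)
g = 54 (g = -3*(-1 - 2)*6 = -3*(-3)*6 = 9*6 = 54)
E(M, a) = -5 (E(M, a) = 1 - 1*6 = 1 - 6 = -5)
132*E(g, 5) - 136 = 132*(-5) - 136 = -660 - 136 = -796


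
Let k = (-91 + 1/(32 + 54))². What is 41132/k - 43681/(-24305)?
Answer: 2013698840317/297642068125 ≈ 6.7655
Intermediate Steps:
k = 61230625/7396 (k = (-91 + 1/86)² = (-7825/86)² = 61230625/7396 ≈ 8278.9)
41132/k - 43681/(-24305) = 41132/(61230625/7396) - 43681/(-24305) = 41132*(7396/61230625) - 43681*(-1/24305) = 304212272/61230625 + 43681/24305 = 2013698840317/297642068125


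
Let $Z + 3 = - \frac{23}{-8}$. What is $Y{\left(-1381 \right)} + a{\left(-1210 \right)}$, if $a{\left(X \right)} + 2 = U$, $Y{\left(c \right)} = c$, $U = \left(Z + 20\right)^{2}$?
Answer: $- \frac{63231}{64} \approx -987.98$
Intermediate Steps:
$Z = - \frac{1}{8}$ ($Z = -3 - \frac{23}{-8} = -3 - - \frac{23}{8} = -3 + \frac{23}{8} = - \frac{1}{8} \approx -0.125$)
$U = \frac{25281}{64}$ ($U = \left(- \frac{1}{8} + 20\right)^{2} = \left(\frac{159}{8}\right)^{2} = \frac{25281}{64} \approx 395.02$)
$a{\left(X \right)} = \frac{25153}{64}$ ($a{\left(X \right)} = -2 + \frac{25281}{64} = \frac{25153}{64}$)
$Y{\left(-1381 \right)} + a{\left(-1210 \right)} = -1381 + \frac{25153}{64} = - \frac{63231}{64}$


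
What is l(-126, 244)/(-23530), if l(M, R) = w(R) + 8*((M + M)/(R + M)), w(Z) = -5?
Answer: 1303/1388270 ≈ 0.00093858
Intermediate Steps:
l(M, R) = -5 + 16*M/(M + R) (l(M, R) = -5 + 8*((M + M)/(R + M)) = -5 + 8*((2*M)/(M + R)) = -5 + 8*(2*M/(M + R)) = -5 + 16*M/(M + R))
l(-126, 244)/(-23530) = ((-5*244 + 11*(-126))/(-126 + 244))/(-23530) = ((-1220 - 1386)/118)*(-1/23530) = ((1/118)*(-2606))*(-1/23530) = -1303/59*(-1/23530) = 1303/1388270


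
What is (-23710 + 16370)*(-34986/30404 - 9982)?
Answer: 556973355190/7601 ≈ 7.3276e+7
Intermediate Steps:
(-23710 + 16370)*(-34986/30404 - 9982) = -7340*(-34986*1/30404 - 9982) = -7340*(-17493/15202 - 9982) = -7340*(-151763857/15202) = 556973355190/7601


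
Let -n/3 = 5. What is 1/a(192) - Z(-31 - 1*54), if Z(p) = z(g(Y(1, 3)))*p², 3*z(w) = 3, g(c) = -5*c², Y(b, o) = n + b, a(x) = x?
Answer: -1387199/192 ≈ -7225.0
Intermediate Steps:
n = -15 (n = -3*5 = -15)
Y(b, o) = -15 + b
z(w) = 1 (z(w) = (⅓)*3 = 1)
Z(p) = p² (Z(p) = 1*p² = p²)
1/a(192) - Z(-31 - 1*54) = 1/192 - (-31 - 1*54)² = 1/192 - (-31 - 54)² = 1/192 - 1*(-85)² = 1/192 - 1*7225 = 1/192 - 7225 = -1387199/192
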